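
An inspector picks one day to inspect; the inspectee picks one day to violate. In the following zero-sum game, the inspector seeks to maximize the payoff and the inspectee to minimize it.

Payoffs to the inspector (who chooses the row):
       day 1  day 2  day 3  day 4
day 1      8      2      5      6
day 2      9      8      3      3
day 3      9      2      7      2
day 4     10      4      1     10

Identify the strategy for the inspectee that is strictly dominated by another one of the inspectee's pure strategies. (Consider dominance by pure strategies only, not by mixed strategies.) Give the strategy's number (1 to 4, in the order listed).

1

The inspectee prefers columns that give the inspector less. Compare day 1 with day 2: 2 < 8, 8 < 9, 2 < 9, 4 < 10.
So day 2 strictly dominates day 1 for the inspectee; day 1 is strictly dominated.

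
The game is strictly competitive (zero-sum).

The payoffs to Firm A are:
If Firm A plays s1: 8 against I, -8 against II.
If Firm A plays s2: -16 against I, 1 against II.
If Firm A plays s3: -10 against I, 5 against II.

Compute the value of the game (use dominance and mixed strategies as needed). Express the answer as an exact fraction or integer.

Row s2 is strictly dominated by row s3, so Firm A never plays it.
The remaining 2×2 game on (s1, s3) × (I, II) has no saddle point. Let Firm A play s1 with probability p; indifference gives 8p − 10(1−p) = −8p + 5(1−p), so p = 15/31.
Similarly Firm B's optimal q on I is 13/31, and the value is 8·(13/31) + (-8)·(18/31) = -40/31.

-40/31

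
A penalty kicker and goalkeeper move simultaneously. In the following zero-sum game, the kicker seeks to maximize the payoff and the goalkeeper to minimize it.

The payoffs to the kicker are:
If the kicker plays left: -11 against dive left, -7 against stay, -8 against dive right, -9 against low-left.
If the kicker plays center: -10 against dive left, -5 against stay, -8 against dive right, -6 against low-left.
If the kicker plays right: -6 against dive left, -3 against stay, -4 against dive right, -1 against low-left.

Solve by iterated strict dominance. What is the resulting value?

-6

Column low-left is strictly dominated by dive left for the goalkeeper (-11<-9, -10<-6, -6<-1); eliminate low-left.
Column dive right is strictly dominated by dive left for the goalkeeper (-11<-8, -10<-8, -6<-4); eliminate dive right.
Row left is strictly dominated by row center (-10>-11, -5>-7); eliminate left.
Row center is strictly dominated by row right (-6>-10, -3>-5); eliminate center.
Column stay is strictly dominated by dive left for the goalkeeper (-6<-3); eliminate stay.
Only (right, dive left) remains, with payoff -6.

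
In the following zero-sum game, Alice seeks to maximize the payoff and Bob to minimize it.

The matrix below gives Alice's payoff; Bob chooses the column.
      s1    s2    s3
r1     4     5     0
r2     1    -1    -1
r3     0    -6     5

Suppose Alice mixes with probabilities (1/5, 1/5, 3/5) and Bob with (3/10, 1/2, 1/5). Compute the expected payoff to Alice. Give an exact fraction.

-27/50

Against (3/10, 1/2, 1/5), each row's expected payoff is r1: 37/10; r2: -2/5; r3: -2.
Taking the (1/5, 1/5, 3/5)-weighted average: (1/5)·(37/10) + (1/5)·(-2/5) + (3/5)·(-2) = -27/50.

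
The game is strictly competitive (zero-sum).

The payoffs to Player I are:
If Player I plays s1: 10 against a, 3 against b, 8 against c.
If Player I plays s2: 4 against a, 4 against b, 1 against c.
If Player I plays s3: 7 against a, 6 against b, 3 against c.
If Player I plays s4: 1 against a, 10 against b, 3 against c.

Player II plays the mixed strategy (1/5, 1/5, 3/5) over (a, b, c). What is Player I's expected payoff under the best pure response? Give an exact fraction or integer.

s1: (10)·(1/5) + (3)·(1/5) + (8)·(3/5) = 37/5.
s2: (4)·(1/5) + (4)·(1/5) + (1)·(3/5) = 11/5.
s3: (7)·(1/5) + (6)·(1/5) + (3)·(3/5) = 22/5.
s4: (1)·(1/5) + (10)·(1/5) + (3)·(3/5) = 4.
The best pure response is s1 with expected payoff 37/5.

37/5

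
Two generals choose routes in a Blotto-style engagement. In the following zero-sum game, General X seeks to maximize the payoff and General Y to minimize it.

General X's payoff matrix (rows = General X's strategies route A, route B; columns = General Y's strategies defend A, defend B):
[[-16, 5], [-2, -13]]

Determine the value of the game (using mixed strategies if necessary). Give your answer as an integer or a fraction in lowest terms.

Row minima are -16 and -13, so General X's maximin is -13; column maxima are -2 and 5, so General Y's minimax is -2. These differ, so the equilibrium is in mixed strategies.
Let General X play route A with probability p. General Y is indifferent when −16p − 2(1−p) = 5p − 13(1−p), giving p = 11/32.
Let General Y play defend A with probability q. General X is indifferent when −16q + 5(1−q) = −2q − 13(1−q), giving q = 9/16.
The value is -16·(9/16) + (5)·(7/16) = -109/16.

-109/16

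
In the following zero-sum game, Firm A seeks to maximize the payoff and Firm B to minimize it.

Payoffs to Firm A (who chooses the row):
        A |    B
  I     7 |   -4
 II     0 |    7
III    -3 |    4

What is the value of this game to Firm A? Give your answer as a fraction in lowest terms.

49/18

Row III is strictly dominated by row II, so Firm A never plays it.
The remaining 2×2 game on (I, II) × (A, B) has no saddle point. Let Firm A play I with probability p; indifference gives 7p = −4p + 7(1−p), so p = 7/18.
Similarly Firm B's optimal q on A is 11/18, and the value is 7·(11/18) + (-4)·(7/18) = 49/18.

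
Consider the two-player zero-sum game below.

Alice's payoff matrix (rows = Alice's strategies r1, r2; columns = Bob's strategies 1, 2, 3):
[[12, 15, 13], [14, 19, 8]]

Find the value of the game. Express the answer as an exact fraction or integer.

Column 2 is strictly dominated by 1 for Bob (it gives Alice more in every row).
The remaining 2×2 game on (r1, r2) × (1, 3) has no saddle point. Let Alice play r1 with probability p; indifference gives 12p + 14(1−p) = 13p + 8(1−p), so p = 6/7.
Similarly Bob's optimal q on 1 is 5/7, and the value is 12·(5/7) + (13)·(2/7) = 86/7.

86/7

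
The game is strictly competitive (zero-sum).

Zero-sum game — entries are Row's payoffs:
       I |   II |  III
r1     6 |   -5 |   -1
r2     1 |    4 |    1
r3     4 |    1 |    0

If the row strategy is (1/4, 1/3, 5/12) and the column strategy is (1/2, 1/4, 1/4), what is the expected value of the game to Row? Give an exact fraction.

91/48

Against (1/2, 1/4, 1/4), each row's expected payoff is r1: 3/2; r2: 7/4; r3: 9/4.
Taking the (1/4, 1/3, 5/12)-weighted average: (1/4)·(3/2) + (1/3)·(7/4) + (5/12)·(9/4) = 91/48.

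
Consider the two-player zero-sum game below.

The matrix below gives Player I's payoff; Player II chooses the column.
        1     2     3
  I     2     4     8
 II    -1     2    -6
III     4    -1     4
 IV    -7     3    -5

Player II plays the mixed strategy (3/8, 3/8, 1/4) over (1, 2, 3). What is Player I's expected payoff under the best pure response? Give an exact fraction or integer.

I: (2)·(3/8) + (4)·(3/8) + (8)·(1/4) = 17/4.
II: (-1)·(3/8) + (2)·(3/8) + (-6)·(1/4) = -9/8.
III: (4)·(3/8) + (-1)·(3/8) + (4)·(1/4) = 17/8.
IV: (-7)·(3/8) + (3)·(3/8) + (-5)·(1/4) = -11/4.
The best pure response is I with expected payoff 17/4.

17/4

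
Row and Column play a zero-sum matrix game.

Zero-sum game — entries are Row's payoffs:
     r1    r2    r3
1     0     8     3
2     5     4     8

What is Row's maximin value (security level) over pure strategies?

4

The worst-case payoff for each row is 1: 0, 2: 4.
The best of these is 4.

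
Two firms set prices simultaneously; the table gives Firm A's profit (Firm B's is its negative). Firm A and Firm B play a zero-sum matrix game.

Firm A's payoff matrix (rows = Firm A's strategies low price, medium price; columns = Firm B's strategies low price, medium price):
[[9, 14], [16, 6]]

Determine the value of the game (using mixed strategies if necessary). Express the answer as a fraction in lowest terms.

Row minima are 9 and 6, so Firm A's maximin is 9; column maxima are 16 and 14, so Firm B's minimax is 14. These differ, so the equilibrium is in mixed strategies.
Let Firm A play low price with probability p. Firm B is indifferent when 9p + 16(1−p) = 14p + 6(1−p), giving p = 2/3.
Let Firm B play low price with probability q. Firm A is indifferent when 9q + 14(1−q) = 16q + 6(1−q), giving q = 8/15.
The value is 9·(8/15) + (14)·(7/15) = 34/3.

34/3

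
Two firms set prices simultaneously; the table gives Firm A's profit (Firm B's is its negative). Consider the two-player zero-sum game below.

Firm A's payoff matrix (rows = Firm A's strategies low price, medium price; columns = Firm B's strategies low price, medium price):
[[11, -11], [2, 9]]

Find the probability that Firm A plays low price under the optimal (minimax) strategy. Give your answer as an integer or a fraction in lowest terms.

Row minima are -11 and 2, so Firm A's maximin is 2; column maxima are 11 and 9, so Firm B's minimax is 9. These differ, so the equilibrium is in mixed strategies.
Let Firm A play low price with probability p. Firm B is indifferent when 11p + 2(1−p) = −11p + 9(1−p), giving p = 7/29.

7/29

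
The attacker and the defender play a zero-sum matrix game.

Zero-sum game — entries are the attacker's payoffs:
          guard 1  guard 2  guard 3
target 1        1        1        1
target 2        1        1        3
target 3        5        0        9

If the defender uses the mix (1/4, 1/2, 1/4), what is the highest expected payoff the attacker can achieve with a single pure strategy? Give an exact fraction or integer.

7/2

target 1: (1)·(1/4) + (1)·(1/2) + (1)·(1/4) = 1.
target 2: (1)·(1/4) + (1)·(1/2) + (3)·(1/4) = 3/2.
target 3: (5)·(1/4) + (0)·(1/2) + (9)·(1/4) = 7/2.
The best pure response is target 3 with expected payoff 7/2.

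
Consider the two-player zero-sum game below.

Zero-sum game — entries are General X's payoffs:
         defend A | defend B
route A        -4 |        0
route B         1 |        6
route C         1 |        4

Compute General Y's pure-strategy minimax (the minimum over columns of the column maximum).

1

The worst case (largest entry) in each column is defend A: 1, defend B: 6.
The best (smallest) of these is 1.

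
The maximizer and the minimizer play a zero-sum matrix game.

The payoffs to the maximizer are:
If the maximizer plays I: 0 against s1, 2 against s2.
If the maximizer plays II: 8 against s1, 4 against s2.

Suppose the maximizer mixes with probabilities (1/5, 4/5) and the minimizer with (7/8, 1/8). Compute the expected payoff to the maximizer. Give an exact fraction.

121/20

Against (7/8, 1/8), each row's expected payoff is I: 1/4; II: 15/2.
Taking the (1/5, 4/5)-weighted average: (1/5)·(1/4) + (4/5)·(15/2) = 121/20.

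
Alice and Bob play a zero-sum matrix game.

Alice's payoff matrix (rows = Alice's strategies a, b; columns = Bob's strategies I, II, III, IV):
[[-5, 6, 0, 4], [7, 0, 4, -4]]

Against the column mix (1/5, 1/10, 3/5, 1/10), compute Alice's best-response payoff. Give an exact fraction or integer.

a: (-5)·(1/5) + (6)·(1/10) + (0)·(3/5) + (4)·(1/10) = 0.
b: (7)·(1/5) + (0)·(1/10) + (4)·(3/5) + (-4)·(1/10) = 17/5.
The best pure response is b with expected payoff 17/5.

17/5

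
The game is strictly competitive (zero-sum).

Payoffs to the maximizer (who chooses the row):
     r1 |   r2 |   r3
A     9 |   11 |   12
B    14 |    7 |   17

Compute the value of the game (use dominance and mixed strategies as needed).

Column r3 is strictly dominated by r1 for the minimizer (it gives the maximizer more in every row).
The remaining 2×2 game on (A, B) × (r1, r2) has no saddle point. Let the maximizer play A with probability p; indifference gives 9p + 14(1−p) = 11p + 7(1−p), so p = 7/9.
Similarly the minimizer's optimal q on r1 is 4/9, and the value is 9·(4/9) + (11)·(5/9) = 91/9.

91/9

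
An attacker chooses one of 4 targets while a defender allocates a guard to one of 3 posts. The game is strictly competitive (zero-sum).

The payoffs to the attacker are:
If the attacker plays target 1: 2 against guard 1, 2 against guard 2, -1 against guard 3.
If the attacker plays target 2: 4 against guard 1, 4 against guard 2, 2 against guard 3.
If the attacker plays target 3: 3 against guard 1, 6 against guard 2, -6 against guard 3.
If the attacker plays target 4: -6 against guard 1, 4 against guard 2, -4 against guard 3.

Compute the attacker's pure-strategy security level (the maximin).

The worst-case payoff for each row is target 1: -1, target 2: 2, target 3: -6, target 4: -6.
The best of these is 2.

2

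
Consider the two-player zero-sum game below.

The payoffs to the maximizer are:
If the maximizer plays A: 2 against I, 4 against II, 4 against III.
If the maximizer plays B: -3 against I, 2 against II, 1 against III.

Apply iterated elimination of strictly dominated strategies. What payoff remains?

Column III is strictly dominated by I for the minimizer (2<4, -3<1); eliminate III.
Column II is strictly dominated by I for the minimizer (2<4, -3<2); eliminate II.
Row B is strictly dominated by row A (2>-3); eliminate B.
Only (A, I) remains, with payoff 2.

2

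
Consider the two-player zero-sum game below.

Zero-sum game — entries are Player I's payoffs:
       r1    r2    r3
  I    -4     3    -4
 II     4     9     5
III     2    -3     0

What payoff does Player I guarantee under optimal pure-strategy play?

Row minima: -4, 4, -3 → Player I's maximin is 4.
Column maxima: 4, 9, 5 → Player II's minimax is 4.
They coincide at (II, r1), so the value is 4.

4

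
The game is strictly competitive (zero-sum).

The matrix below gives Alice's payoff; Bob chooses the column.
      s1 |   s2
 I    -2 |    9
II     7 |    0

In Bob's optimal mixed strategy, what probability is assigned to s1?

1/2

Row minima are -2 and 0, so Alice's maximin is 0; column maxima are 7 and 9, so Bob's minimax is 7. These differ, so the equilibrium is in mixed strategies.
Let Bob play s1 with probability q. Alice is indifferent when −2q + 9(1−q) = 7q, giving q = 1/2.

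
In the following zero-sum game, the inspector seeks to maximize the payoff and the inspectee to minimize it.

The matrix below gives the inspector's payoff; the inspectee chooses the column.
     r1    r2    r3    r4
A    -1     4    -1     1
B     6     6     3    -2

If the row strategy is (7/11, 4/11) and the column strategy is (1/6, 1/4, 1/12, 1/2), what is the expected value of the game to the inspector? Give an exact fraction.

63/44

Against (1/6, 1/4, 1/12, 1/2), each row's expected payoff is A: 5/4; B: 7/4.
Taking the (7/11, 4/11)-weighted average: (7/11)·(5/4) + (4/11)·(7/4) = 63/44.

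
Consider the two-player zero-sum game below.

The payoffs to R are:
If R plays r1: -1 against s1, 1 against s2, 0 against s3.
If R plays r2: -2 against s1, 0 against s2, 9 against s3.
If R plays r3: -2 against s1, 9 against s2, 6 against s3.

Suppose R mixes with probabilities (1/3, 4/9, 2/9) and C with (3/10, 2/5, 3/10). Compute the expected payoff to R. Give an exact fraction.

Against (3/10, 2/5, 3/10), each row's expected payoff is r1: 1/10; r2: 21/10; r3: 24/5.
Taking the (1/3, 4/9, 2/9)-weighted average: (1/3)·(1/10) + (4/9)·(21/10) + (2/9)·(24/5) = 61/30.

61/30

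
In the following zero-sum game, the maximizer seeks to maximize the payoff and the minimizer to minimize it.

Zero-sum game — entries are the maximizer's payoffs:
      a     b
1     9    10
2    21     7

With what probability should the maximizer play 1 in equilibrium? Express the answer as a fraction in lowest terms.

Row minima are 9 and 7, so the maximizer's maximin is 9; column maxima are 21 and 10, so the minimizer's minimax is 10. These differ, so the equilibrium is in mixed strategies.
Let the maximizer play 1 with probability p. The minimizer is indifferent when 9p + 21(1−p) = 10p + 7(1−p), giving p = 14/15.

14/15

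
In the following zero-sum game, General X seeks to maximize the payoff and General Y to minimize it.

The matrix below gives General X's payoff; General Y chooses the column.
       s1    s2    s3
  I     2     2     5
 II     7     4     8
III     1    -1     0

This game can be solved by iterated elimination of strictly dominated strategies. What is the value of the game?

4

Row III is strictly dominated by row I (2>1, 2>-1, 5>0); eliminate III.
Column s3 is strictly dominated by s1 for General Y (2<5, 7<8); eliminate s3.
Row I is strictly dominated by row II (7>2, 4>2); eliminate I.
Column s1 is strictly dominated by s2 for General Y (4<7); eliminate s1.
Only (II, s2) remains, with payoff 4.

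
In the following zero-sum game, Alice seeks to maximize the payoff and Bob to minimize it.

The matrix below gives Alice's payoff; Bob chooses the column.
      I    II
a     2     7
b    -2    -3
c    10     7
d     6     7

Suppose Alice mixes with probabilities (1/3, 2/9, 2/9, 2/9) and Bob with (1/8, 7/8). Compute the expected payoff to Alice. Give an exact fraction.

Against (1/8, 7/8), each row's expected payoff is a: 51/8; b: -23/8; c: 59/8; d: 55/8.
Taking the (1/3, 2/9, 2/9, 2/9)-weighted average: (1/3)·(51/8) + (2/9)·(-23/8) + (2/9)·(59/8) + (2/9)·(55/8) = 335/72.

335/72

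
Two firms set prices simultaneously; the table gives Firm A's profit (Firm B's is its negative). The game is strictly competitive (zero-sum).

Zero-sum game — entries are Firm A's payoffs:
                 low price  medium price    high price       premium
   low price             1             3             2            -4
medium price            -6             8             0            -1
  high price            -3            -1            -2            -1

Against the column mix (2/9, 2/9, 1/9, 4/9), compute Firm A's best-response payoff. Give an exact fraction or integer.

low price: (1)·(2/9) + (3)·(2/9) + (2)·(1/9) + (-4)·(4/9) = -2/3.
medium price: (-6)·(2/9) + (8)·(2/9) + (0)·(1/9) + (-1)·(4/9) = 0.
high price: (-3)·(2/9) + (-1)·(2/9) + (-2)·(1/9) + (-1)·(4/9) = -14/9.
The best pure response is medium price with expected payoff 0.

0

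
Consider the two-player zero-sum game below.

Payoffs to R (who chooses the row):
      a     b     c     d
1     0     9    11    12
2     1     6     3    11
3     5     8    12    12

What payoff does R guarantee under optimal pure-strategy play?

Row minima: 0, 1, 5 → R's maximin is 5.
Column maxima: 5, 9, 12, 12 → C's minimax is 5.
They coincide at (3, a), so the value is 5.

5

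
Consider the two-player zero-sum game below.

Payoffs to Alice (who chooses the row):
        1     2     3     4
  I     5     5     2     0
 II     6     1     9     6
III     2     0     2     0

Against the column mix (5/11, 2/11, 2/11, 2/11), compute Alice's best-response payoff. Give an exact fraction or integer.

62/11

I: (5)·(5/11) + (5)·(2/11) + (2)·(2/11) + (0)·(2/11) = 39/11.
II: (6)·(5/11) + (1)·(2/11) + (9)·(2/11) + (6)·(2/11) = 62/11.
III: (2)·(5/11) + (0)·(2/11) + (2)·(2/11) + (0)·(2/11) = 14/11.
The best pure response is II with expected payoff 62/11.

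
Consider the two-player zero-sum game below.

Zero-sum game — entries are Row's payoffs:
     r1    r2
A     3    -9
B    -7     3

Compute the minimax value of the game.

-27/11

Row minima are -9 and -7, so Row's maximin is -7; column maxima are 3 and 3, so Column's minimax is 3. These differ, so the equilibrium is in mixed strategies.
Let Row play A with probability p. Column is indifferent when 3p − 7(1−p) = −9p + 3(1−p), giving p = 5/11.
Let Column play r1 with probability q. Row is indifferent when 3q − 9(1−q) = −7q + 3(1−q), giving q = 6/11.
The value is 3·(6/11) + (-9)·(5/11) = -27/11.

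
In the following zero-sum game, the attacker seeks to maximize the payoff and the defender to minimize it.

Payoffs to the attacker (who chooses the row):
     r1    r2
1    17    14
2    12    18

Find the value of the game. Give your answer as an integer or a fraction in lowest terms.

Row minima are 14 and 12, so the attacker's maximin is 14; column maxima are 17 and 18, so the defender's minimax is 17. These differ, so the equilibrium is in mixed strategies.
Let the attacker play 1 with probability p. The defender is indifferent when 17p + 12(1−p) = 14p + 18(1−p), giving p = 2/3.
Let the defender play r1 with probability q. The attacker is indifferent when 17q + 14(1−q) = 12q + 18(1−q), giving q = 4/9.
The value is 17·(4/9) + (14)·(5/9) = 46/3.

46/3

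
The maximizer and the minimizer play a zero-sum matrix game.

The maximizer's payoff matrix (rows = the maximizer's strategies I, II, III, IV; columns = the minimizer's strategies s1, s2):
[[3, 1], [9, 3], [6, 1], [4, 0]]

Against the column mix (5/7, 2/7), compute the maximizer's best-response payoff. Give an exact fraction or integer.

I: (3)·(5/7) + (1)·(2/7) = 17/7.
II: (9)·(5/7) + (3)·(2/7) = 51/7.
III: (6)·(5/7) + (1)·(2/7) = 32/7.
IV: (4)·(5/7) + (0)·(2/7) = 20/7.
The best pure response is II with expected payoff 51/7.

51/7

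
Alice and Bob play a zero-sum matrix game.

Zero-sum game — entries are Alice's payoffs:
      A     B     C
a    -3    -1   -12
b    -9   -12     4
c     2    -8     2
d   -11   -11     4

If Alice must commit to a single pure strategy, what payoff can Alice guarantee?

-8

The worst-case payoff for each row is a: -12, b: -12, c: -8, d: -11.
The best of these is -8.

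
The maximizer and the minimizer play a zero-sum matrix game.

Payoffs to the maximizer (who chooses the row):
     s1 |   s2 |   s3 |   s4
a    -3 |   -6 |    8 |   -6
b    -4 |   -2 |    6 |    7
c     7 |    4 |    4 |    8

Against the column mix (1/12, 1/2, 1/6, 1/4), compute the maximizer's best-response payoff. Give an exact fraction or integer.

a: (-3)·(1/12) + (-6)·(1/2) + (8)·(1/6) + (-6)·(1/4) = -41/12.
b: (-4)·(1/12) + (-2)·(1/2) + (6)·(1/6) + (7)·(1/4) = 17/12.
c: (7)·(1/12) + (4)·(1/2) + (4)·(1/6) + (8)·(1/4) = 21/4.
The best pure response is c with expected payoff 21/4.

21/4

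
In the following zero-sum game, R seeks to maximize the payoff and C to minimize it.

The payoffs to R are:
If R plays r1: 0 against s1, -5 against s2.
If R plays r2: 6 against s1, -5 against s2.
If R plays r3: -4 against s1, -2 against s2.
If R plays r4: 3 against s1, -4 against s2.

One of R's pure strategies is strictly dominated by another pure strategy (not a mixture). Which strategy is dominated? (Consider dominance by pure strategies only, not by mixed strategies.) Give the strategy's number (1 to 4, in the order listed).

Compare r1 with r4: 3 > 0, -4 > -5.
So r4 strictly dominates r1 for R; r1 is strictly dominated.

1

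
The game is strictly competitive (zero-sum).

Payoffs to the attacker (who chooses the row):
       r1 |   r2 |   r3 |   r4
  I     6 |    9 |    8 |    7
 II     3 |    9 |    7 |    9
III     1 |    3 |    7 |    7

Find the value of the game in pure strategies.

Row minima: 6, 3, 1 → the attacker's maximin is 6.
Column maxima: 6, 9, 8, 9 → the defender's minimax is 6.
They coincide at (I, r1), so the value is 6.

6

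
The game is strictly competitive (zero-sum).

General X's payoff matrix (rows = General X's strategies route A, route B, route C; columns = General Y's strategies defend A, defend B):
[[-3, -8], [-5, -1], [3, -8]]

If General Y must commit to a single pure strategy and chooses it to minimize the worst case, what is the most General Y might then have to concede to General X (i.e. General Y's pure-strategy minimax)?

The worst case (largest entry) in each column is defend A: 3, defend B: -1.
The best (smallest) of these is -1.

-1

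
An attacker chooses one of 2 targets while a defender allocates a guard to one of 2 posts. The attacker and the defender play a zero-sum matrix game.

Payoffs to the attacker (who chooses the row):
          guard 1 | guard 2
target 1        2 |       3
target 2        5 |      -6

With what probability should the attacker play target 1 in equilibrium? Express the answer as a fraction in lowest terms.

Row minima are 2 and -6, so the attacker's maximin is 2; column maxima are 5 and 3, so the defender's minimax is 3. These differ, so the equilibrium is in mixed strategies.
Let the attacker play target 1 with probability p. The defender is indifferent when 2p + 5(1−p) = 3p − 6(1−p), giving p = 11/12.

11/12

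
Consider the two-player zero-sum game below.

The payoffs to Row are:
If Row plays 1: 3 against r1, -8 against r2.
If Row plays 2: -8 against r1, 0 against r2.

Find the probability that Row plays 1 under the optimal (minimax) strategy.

Row minima are -8 and -8, so Row's maximin is -8; column maxima are 3 and 0, so Column's minimax is 0. These differ, so the equilibrium is in mixed strategies.
Let Row play 1 with probability p. Column is indifferent when 3p − 8(1−p) = −8p, giving p = 8/19.

8/19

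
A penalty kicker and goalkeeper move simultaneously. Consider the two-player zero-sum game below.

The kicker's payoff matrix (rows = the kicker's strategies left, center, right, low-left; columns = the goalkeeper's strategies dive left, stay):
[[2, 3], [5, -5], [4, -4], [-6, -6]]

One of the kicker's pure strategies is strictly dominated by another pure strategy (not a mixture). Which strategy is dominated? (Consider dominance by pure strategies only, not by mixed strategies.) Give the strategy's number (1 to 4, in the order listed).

4

Compare low-left with left: 2 > -6, 3 > -6.
So left strictly dominates low-left for the kicker; low-left is strictly dominated.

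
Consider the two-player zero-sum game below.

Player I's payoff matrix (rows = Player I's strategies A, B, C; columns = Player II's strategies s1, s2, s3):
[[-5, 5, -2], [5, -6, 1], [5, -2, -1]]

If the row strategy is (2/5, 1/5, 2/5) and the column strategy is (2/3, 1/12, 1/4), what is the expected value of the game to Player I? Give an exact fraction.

5/12

Against (2/3, 1/12, 1/4), each row's expected payoff is A: -41/12; B: 37/12; C: 35/12.
Taking the (2/5, 1/5, 2/5)-weighted average: (2/5)·(-41/12) + (1/5)·(37/12) + (2/5)·(35/12) = 5/12.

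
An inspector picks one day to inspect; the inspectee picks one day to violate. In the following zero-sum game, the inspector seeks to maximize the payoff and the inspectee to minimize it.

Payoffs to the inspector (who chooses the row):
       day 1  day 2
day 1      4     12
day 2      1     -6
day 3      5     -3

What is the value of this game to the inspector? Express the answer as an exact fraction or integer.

Row day 2 is strictly dominated by row day 3, so the inspector never plays it.
The remaining 2×2 game on (day 1, day 3) × (day 1, day 2) has no saddle point. Let the inspector play day 1 with probability p; indifference gives 4p + 5(1−p) = 12p − 3(1−p), so p = 1/2.
Similarly the inspectee's optimal q on day 1 is 15/16, and the value is 4·(15/16) + (12)·(1/16) = 9/2.

9/2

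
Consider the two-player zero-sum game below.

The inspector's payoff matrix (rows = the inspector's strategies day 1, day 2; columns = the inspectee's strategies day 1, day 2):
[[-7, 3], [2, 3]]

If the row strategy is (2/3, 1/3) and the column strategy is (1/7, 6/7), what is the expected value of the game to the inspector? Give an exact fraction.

2

Against (1/7, 6/7), each row's expected payoff is day 1: 11/7; day 2: 20/7.
Taking the (2/3, 1/3)-weighted average: (2/3)·(11/7) + (1/3)·(20/7) = 2.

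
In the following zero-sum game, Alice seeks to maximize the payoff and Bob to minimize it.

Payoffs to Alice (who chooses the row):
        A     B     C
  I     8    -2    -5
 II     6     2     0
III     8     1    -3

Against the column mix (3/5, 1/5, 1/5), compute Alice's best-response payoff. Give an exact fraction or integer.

22/5

I: (8)·(3/5) + (-2)·(1/5) + (-5)·(1/5) = 17/5.
II: (6)·(3/5) + (2)·(1/5) + (0)·(1/5) = 4.
III: (8)·(3/5) + (1)·(1/5) + (-3)·(1/5) = 22/5.
The best pure response is III with expected payoff 22/5.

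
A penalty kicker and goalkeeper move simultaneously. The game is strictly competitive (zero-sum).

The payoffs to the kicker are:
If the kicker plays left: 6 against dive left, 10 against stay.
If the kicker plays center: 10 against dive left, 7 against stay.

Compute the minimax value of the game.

Row minima are 6 and 7, so the kicker's maximin is 7; column maxima are 10 and 10, so the goalkeeper's minimax is 10. These differ, so the equilibrium is in mixed strategies.
Let the kicker play left with probability p. The goalkeeper is indifferent when 6p + 10(1−p) = 10p + 7(1−p), giving p = 3/7.
Let the goalkeeper play dive left with probability q. The kicker is indifferent when 6q + 10(1−q) = 10q + 7(1−q), giving q = 3/7.
The value is 6·(3/7) + (10)·(4/7) = 58/7.

58/7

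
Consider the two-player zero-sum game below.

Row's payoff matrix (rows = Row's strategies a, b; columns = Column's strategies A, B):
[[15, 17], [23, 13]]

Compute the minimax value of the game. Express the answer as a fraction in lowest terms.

Row minima are 15 and 13, so Row's maximin is 15; column maxima are 23 and 17, so Column's minimax is 17. These differ, so the equilibrium is in mixed strategies.
Let Row play a with probability p. Column is indifferent when 15p + 23(1−p) = 17p + 13(1−p), giving p = 5/6.
Let Column play A with probability q. Row is indifferent when 15q + 17(1−q) = 23q + 13(1−q), giving q = 1/3.
The value is 15·(1/3) + (17)·(2/3) = 49/3.

49/3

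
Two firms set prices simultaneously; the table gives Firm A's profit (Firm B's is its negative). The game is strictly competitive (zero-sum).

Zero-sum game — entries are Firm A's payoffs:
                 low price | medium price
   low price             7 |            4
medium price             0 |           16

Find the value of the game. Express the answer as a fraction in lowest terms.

Row minima are 4 and 0, so Firm A's maximin is 4; column maxima are 7 and 16, so Firm B's minimax is 7. These differ, so the equilibrium is in mixed strategies.
Let Firm A play low price with probability p. Firm B is indifferent when 7p = 4p + 16(1−p), giving p = 16/19.
Let Firm B play low price with probability q. Firm A is indifferent when 7q + 4(1−q) = 16(1−q), giving q = 12/19.
The value is 7·(12/19) + (4)·(7/19) = 112/19.

112/19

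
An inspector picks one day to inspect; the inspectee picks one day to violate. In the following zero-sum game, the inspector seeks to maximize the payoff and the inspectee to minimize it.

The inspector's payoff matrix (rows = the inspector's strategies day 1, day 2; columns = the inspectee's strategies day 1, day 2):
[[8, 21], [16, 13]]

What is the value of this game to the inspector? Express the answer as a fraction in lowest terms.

Row minima are 8 and 13, so the inspector's maximin is 13; column maxima are 16 and 21, so the inspectee's minimax is 16. These differ, so the equilibrium is in mixed strategies.
Let the inspector play day 1 with probability p. The inspectee is indifferent when 8p + 16(1−p) = 21p + 13(1−p), giving p = 3/16.
Let the inspectee play day 1 with probability q. The inspector is indifferent when 8q + 21(1−q) = 16q + 13(1−q), giving q = 1/2.
The value is 8·(1/2) + (21)·(1/2) = 29/2.

29/2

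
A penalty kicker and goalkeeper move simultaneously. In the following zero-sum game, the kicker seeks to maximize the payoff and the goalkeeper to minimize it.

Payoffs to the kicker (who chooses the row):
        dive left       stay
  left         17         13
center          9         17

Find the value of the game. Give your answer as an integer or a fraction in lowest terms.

43/3

Row minima are 13 and 9, so the kicker's maximin is 13; column maxima are 17 and 17, so the goalkeeper's minimax is 17. These differ, so the equilibrium is in mixed strategies.
Let the kicker play left with probability p. The goalkeeper is indifferent when 17p + 9(1−p) = 13p + 17(1−p), giving p = 2/3.
Let the goalkeeper play dive left with probability q. The kicker is indifferent when 17q + 13(1−q) = 9q + 17(1−q), giving q = 1/3.
The value is 17·(1/3) + (13)·(2/3) = 43/3.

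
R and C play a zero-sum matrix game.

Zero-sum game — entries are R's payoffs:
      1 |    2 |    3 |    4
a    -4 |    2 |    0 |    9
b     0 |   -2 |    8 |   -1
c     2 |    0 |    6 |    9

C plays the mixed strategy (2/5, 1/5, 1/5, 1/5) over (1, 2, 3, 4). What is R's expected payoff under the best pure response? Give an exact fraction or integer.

19/5

a: (-4)·(2/5) + (2)·(1/5) + (0)·(1/5) + (9)·(1/5) = 3/5.
b: (0)·(2/5) + (-2)·(1/5) + (8)·(1/5) + (-1)·(1/5) = 1.
c: (2)·(2/5) + (0)·(1/5) + (6)·(1/5) + (9)·(1/5) = 19/5.
The best pure response is c with expected payoff 19/5.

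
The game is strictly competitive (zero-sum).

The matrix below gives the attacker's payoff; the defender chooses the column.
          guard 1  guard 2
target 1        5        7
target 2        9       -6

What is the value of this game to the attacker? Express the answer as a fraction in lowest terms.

Row minima are 5 and -6, so the attacker's maximin is 5; column maxima are 9 and 7, so the defender's minimax is 7. These differ, so the equilibrium is in mixed strategies.
Let the attacker play target 1 with probability p. The defender is indifferent when 5p + 9(1−p) = 7p − 6(1−p), giving p = 15/17.
Let the defender play guard 1 with probability q. The attacker is indifferent when 5q + 7(1−q) = 9q − 6(1−q), giving q = 13/17.
The value is 5·(13/17) + (7)·(4/17) = 93/17.

93/17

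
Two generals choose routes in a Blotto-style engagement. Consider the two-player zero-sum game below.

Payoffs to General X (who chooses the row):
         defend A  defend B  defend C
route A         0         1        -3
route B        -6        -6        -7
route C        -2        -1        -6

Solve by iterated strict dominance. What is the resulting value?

Column defend B is strictly dominated by defend C for General Y (-3<1, -7<-6, -6<-1); eliminate defend B.
Column defend A is strictly dominated by defend C for General Y (-3<0, -7<-6, -6<-2); eliminate defend A.
Row route C is strictly dominated by row route A (-3>-6); eliminate route C.
Row route B is strictly dominated by row route A (-3>-7); eliminate route B.
Only (route A, defend C) remains, with payoff -3.

-3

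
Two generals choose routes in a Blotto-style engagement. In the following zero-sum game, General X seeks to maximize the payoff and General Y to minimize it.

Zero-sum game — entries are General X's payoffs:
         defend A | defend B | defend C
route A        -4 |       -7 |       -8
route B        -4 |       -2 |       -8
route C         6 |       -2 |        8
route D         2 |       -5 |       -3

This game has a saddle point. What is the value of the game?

-2

Row minima: -8, -8, -2, -5 → General X's maximin is -2.
Column maxima: 6, -2, 8 → General Y's minimax is -2.
They coincide at (route C, defend B), so the value is -2.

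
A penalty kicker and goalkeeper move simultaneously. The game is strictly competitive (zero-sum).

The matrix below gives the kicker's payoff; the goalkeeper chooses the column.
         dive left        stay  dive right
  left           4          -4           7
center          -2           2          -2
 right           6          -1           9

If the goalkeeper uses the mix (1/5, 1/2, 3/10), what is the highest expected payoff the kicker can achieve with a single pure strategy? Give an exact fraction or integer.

left: (4)·(1/5) + (-4)·(1/2) + (7)·(3/10) = 9/10.
center: (-2)·(1/5) + (2)·(1/2) + (-2)·(3/10) = 0.
right: (6)·(1/5) + (-1)·(1/2) + (9)·(3/10) = 17/5.
The best pure response is right with expected payoff 17/5.

17/5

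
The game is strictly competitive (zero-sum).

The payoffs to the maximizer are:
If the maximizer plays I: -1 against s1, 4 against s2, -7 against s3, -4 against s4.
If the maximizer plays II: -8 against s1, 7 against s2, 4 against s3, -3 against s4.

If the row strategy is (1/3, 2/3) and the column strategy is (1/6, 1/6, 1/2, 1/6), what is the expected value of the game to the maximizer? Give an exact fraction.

Against (1/6, 1/6, 1/2, 1/6), each row's expected payoff is I: -11/3; II: 4/3.
Taking the (1/3, 2/3)-weighted average: (1/3)·(-11/3) + (2/3)·(4/3) = -1/3.

-1/3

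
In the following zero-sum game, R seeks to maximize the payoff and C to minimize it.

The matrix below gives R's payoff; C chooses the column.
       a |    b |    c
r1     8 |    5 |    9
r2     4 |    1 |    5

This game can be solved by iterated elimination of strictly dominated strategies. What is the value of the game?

Column c is strictly dominated by a for C (8<9, 4<5); eliminate c.
Column a is strictly dominated by b for C (5<8, 1<4); eliminate a.
Row r2 is strictly dominated by row r1 (5>1); eliminate r2.
Only (r1, b) remains, with payoff 5.

5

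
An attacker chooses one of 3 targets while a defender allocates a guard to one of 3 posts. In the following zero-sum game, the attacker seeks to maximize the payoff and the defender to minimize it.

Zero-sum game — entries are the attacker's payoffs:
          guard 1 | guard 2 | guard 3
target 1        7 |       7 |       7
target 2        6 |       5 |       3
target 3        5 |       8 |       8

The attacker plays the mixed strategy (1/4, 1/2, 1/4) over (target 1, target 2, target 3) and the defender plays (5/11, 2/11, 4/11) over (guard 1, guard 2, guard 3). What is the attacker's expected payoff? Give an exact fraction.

127/22

Against (5/11, 2/11, 4/11), each row's expected payoff is target 1: 7; target 2: 52/11; target 3: 73/11.
Taking the (1/4, 1/2, 1/4)-weighted average: (1/4)·(7) + (1/2)·(52/11) + (1/4)·(73/11) = 127/22.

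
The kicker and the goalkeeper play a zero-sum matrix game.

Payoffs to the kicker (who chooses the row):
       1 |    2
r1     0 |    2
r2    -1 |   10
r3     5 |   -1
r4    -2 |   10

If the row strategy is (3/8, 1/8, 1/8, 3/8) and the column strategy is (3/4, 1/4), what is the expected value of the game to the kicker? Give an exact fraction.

39/32

Against (3/4, 1/4), each row's expected payoff is r1: 1/2; r2: 7/4; r3: 7/2; r4: 1.
Taking the (3/8, 1/8, 1/8, 3/8)-weighted average: (3/8)·(1/2) + (1/8)·(7/4) + (1/8)·(7/2) + (3/8)·(1) = 39/32.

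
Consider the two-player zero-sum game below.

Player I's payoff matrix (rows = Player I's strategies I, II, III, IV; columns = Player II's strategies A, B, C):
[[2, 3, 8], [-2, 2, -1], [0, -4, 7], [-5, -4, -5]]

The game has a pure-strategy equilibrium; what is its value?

2

Row minima: 2, -2, -4, -5 → Player I's maximin is 2.
Column maxima: 2, 3, 8 → Player II's minimax is 2.
They coincide at (I, A), so the value is 2.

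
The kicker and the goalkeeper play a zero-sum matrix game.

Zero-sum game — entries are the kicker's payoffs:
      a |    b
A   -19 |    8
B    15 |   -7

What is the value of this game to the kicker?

Row minima are -19 and -7, so the kicker's maximin is -7; column maxima are 15 and 8, so the goalkeeper's minimax is 8. These differ, so the equilibrium is in mixed strategies.
Let the kicker play A with probability p. The goalkeeper is indifferent when −19p + 15(1−p) = 8p − 7(1−p), giving p = 22/49.
Let the goalkeeper play a with probability q. The kicker is indifferent when −19q + 8(1−q) = 15q − 7(1−q), giving q = 15/49.
The value is -19·(15/49) + (8)·(34/49) = -13/49.

-13/49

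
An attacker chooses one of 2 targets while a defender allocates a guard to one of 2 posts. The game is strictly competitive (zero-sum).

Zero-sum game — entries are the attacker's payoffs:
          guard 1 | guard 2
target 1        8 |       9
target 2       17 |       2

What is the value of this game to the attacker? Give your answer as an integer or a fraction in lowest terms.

137/16

Row minima are 8 and 2, so the attacker's maximin is 8; column maxima are 17 and 9, so the defender's minimax is 9. These differ, so the equilibrium is in mixed strategies.
Let the attacker play target 1 with probability p. The defender is indifferent when 8p + 17(1−p) = 9p + 2(1−p), giving p = 15/16.
Let the defender play guard 1 with probability q. The attacker is indifferent when 8q + 9(1−q) = 17q + 2(1−q), giving q = 7/16.
The value is 8·(7/16) + (9)·(9/16) = 137/16.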